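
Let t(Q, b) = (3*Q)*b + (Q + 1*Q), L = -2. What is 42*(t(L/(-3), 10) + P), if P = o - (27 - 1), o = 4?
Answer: -28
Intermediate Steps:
P = -22 (P = 4 - (27 - 1) = 4 - 1*26 = 4 - 26 = -22)
t(Q, b) = 2*Q + 3*Q*b (t(Q, b) = 3*Q*b + (Q + Q) = 3*Q*b + 2*Q = 2*Q + 3*Q*b)
42*(t(L/(-3), 10) + P) = 42*((-2/(-3))*(2 + 3*10) - 22) = 42*((-2*(-⅓))*(2 + 30) - 22) = 42*((⅔)*32 - 22) = 42*(64/3 - 22) = 42*(-⅔) = -28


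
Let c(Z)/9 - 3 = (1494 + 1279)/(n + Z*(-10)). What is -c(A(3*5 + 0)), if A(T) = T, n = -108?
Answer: 5997/86 ≈ 69.733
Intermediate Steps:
c(Z) = 27 + 24957/(-108 - 10*Z) (c(Z) = 27 + 9*((1494 + 1279)/(-108 + Z*(-10))) = 27 + 9*(2773/(-108 - 10*Z)) = 27 + 24957/(-108 - 10*Z))
-c(A(3*5 + 0)) = -9*(-2449 + 30*(3*5 + 0))/(2*(54 + 5*(3*5 + 0))) = -9*(-2449 + 30*(15 + 0))/(2*(54 + 5*(15 + 0))) = -9*(-2449 + 30*15)/(2*(54 + 5*15)) = -9*(-2449 + 450)/(2*(54 + 75)) = -9*(-1999)/(2*129) = -1*(-5997/86) = 5997/86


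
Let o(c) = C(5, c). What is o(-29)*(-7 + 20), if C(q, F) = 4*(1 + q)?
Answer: 312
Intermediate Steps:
C(q, F) = 4 + 4*q
o(c) = 24 (o(c) = 4 + 4*5 = 4 + 20 = 24)
o(-29)*(-7 + 20) = 24*(-7 + 20) = 24*13 = 312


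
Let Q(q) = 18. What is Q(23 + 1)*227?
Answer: 4086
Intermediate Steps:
Q(23 + 1)*227 = 18*227 = 4086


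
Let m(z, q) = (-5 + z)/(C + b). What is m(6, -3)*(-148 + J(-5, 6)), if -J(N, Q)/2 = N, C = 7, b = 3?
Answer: -69/5 ≈ -13.800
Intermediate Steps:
J(N, Q) = -2*N
m(z, q) = -½ + z/10 (m(z, q) = (-5 + z)/(7 + 3) = (-5 + z)/10 = (-5 + z)*(⅒) = -½ + z/10)
m(6, -3)*(-148 + J(-5, 6)) = (-½ + (⅒)*6)*(-148 - 2*(-5)) = (-½ + ⅗)*(-148 + 10) = (⅒)*(-138) = -69/5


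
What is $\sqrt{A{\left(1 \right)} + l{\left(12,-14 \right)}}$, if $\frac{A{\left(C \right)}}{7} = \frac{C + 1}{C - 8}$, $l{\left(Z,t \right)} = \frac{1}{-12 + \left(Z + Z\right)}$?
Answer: $\frac{i \sqrt{69}}{6} \approx 1.3844 i$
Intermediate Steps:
$l{\left(Z,t \right)} = \frac{1}{-12 + 2 Z}$
$A{\left(C \right)} = \frac{7 \left(1 + C\right)}{-8 + C}$ ($A{\left(C \right)} = 7 \frac{C + 1}{C - 8} = 7 \frac{1 + C}{-8 + C} = \frac{7 \left(1 + C\right)}{-8 + C}$)
$\sqrt{A{\left(1 \right)} + l{\left(12,-14 \right)}} = \sqrt{\frac{7 \left(1 + 1\right)}{-8 + 1} + \frac{1}{2 \left(-6 + 12\right)}} = \sqrt{7 \frac{1}{-7} \cdot 2 + \frac{1}{2 \cdot 6}} = \sqrt{7 \left(- \frac{1}{7}\right) 2 + \frac{1}{2} \cdot \frac{1}{6}} = \sqrt{-2 + \frac{1}{12}} = \sqrt{- \frac{23}{12}} = \frac{i \sqrt{69}}{6}$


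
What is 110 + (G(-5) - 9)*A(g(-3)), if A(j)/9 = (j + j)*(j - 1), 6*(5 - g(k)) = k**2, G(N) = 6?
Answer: -725/2 ≈ -362.50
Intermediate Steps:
g(k) = 5 - k**2/6
A(j) = 18*j*(-1 + j) (A(j) = 9*((j + j)*(j - 1)) = 9*((2*j)*(-1 + j)) = 9*(2*j*(-1 + j)) = 18*j*(-1 + j))
110 + (G(-5) - 9)*A(g(-3)) = 110 + (6 - 9)*(18*(5 - 1/6*(-3)**2)*(-1 + (5 - 1/6*(-3)**2))) = 110 - 54*(5 - 1/6*9)*(-1 + (5 - 1/6*9)) = 110 - 54*(5 - 3/2)*(-1 + (5 - 3/2)) = 110 - 54*7*(-1 + 7/2)/2 = 110 - 54*7*5/(2*2) = 110 - 3*315/2 = 110 - 945/2 = -725/2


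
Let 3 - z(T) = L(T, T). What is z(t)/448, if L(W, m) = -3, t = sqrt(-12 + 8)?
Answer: 3/224 ≈ 0.013393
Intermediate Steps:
t = 2*I (t = sqrt(-4) = 2*I ≈ 2.0*I)
z(T) = 6 (z(T) = 3 - 1*(-3) = 3 + 3 = 6)
z(t)/448 = 6/448 = 6*(1/448) = 3/224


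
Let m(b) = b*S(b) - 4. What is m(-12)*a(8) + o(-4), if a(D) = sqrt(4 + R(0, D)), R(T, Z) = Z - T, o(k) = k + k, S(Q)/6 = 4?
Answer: -8 - 584*sqrt(3) ≈ -1019.5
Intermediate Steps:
S(Q) = 24 (S(Q) = 6*4 = 24)
o(k) = 2*k
a(D) = sqrt(4 + D) (a(D) = sqrt(4 + (D - 1*0)) = sqrt(4 + (D + 0)) = sqrt(4 + D))
m(b) = -4 + 24*b (m(b) = b*24 - 4 = 24*b - 4 = -4 + 24*b)
m(-12)*a(8) + o(-4) = (-4 + 24*(-12))*sqrt(4 + 8) + 2*(-4) = (-4 - 288)*sqrt(12) - 8 = -584*sqrt(3) - 8 = -8 - 584*sqrt(3)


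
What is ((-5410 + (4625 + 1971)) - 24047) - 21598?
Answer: -44459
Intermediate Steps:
((-5410 + (4625 + 1971)) - 24047) - 21598 = ((-5410 + 6596) - 24047) - 21598 = (1186 - 24047) - 21598 = -22861 - 21598 = -44459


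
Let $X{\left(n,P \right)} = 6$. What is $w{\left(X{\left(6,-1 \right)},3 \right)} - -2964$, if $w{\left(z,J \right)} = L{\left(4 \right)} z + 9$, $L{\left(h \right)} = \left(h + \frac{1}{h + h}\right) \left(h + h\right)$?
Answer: $3171$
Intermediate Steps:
$L{\left(h \right)} = 2 h \left(h + \frac{1}{2 h}\right)$ ($L{\left(h \right)} = \left(h + \frac{1}{2 h}\right) 2 h = 2 h \left(h + \frac{1}{2 h}\right)$)
$w{\left(z,J \right)} = 9 + 33 z$ ($w{\left(z,J \right)} = \left(1 + 2 \cdot 4^{2}\right) z + 9 = \left(1 + 2 \cdot 16\right) z + 9 = \left(1 + 32\right) z + 9 = 33 z + 9 = 9 + 33 z$)
$w{\left(X{\left(6,-1 \right)},3 \right)} - -2964 = \left(9 + 33 \cdot 6\right) - -2964 = \left(9 + 198\right) + 2964 = 207 + 2964 = 3171$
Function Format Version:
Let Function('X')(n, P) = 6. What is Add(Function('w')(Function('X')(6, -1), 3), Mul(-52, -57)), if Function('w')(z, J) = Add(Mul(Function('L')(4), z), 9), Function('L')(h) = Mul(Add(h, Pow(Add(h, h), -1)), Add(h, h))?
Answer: 3171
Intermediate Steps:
Function('L')(h) = Mul(2, h, Add(h, Mul(Rational(1, 2), Pow(h, -1)))) (Function('L')(h) = Mul(Add(h, Pow(Mul(2, h), -1)), Mul(2, h)) = Mul(Add(h, Mul(Rational(1, 2), Pow(h, -1))), Mul(2, h)) = Mul(2, h, Add(h, Mul(Rational(1, 2), Pow(h, -1)))))
Function('w')(z, J) = Add(9, Mul(33, z)) (Function('w')(z, J) = Add(Mul(Add(1, Mul(2, Pow(4, 2))), z), 9) = Add(Mul(Add(1, Mul(2, 16)), z), 9) = Add(Mul(Add(1, 32), z), 9) = Add(Mul(33, z), 9) = Add(9, Mul(33, z)))
Add(Function('w')(Function('X')(6, -1), 3), Mul(-52, -57)) = Add(Add(9, Mul(33, 6)), Mul(-52, -57)) = Add(Add(9, 198), 2964) = Add(207, 2964) = 3171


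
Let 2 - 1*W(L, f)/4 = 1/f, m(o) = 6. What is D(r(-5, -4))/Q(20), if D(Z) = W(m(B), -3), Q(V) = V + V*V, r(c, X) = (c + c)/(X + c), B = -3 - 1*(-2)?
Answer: 1/45 ≈ 0.022222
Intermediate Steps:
B = -1 (B = -3 + 2 = -1)
r(c, X) = 2*c/(X + c) (r(c, X) = (2*c)/(X + c) = 2*c/(X + c))
Q(V) = V + V**2
W(L, f) = 8 - 4/f
D(Z) = 28/3 (D(Z) = 8 - 4/(-3) = 8 - 4*(-1/3) = 8 + 4/3 = 28/3)
D(r(-5, -4))/Q(20) = 28/(3*((20*(1 + 20)))) = 28/(3*((20*21))) = (28/3)/420 = (28/3)*(1/420) = 1/45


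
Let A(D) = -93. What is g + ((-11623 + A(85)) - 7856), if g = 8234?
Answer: -11338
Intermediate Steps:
g + ((-11623 + A(85)) - 7856) = 8234 + ((-11623 - 93) - 7856) = 8234 + (-11716 - 7856) = 8234 - 19572 = -11338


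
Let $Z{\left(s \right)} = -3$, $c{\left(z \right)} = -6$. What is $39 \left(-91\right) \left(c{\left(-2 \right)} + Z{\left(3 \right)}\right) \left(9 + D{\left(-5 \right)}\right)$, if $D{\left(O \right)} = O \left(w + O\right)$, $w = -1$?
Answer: $1245699$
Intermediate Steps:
$D{\left(O \right)} = O \left(-1 + O\right)$
$39 \left(-91\right) \left(c{\left(-2 \right)} + Z{\left(3 \right)}\right) \left(9 + D{\left(-5 \right)}\right) = 39 \left(-91\right) \left(-6 - 3\right) \left(9 - 5 \left(-1 - 5\right)\right) = - 3549 \left(- 9 \left(9 - -30\right)\right) = - 3549 \left(- 9 \left(9 + 30\right)\right) = - 3549 \left(\left(-9\right) 39\right) = \left(-3549\right) \left(-351\right) = 1245699$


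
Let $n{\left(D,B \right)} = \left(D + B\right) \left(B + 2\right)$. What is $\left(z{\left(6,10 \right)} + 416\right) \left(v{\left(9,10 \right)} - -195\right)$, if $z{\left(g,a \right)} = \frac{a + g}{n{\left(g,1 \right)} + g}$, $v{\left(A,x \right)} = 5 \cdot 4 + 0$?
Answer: $\frac{2418320}{27} \approx 89567.0$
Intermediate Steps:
$v{\left(A,x \right)} = 20$ ($v{\left(A,x \right)} = 20 + 0 = 20$)
$n{\left(D,B \right)} = \left(2 + B\right) \left(B + D\right)$ ($n{\left(D,B \right)} = \left(B + D\right) \left(2 + B\right) = \left(2 + B\right) \left(B + D\right)$)
$z{\left(g,a \right)} = \frac{a + g}{3 + 4 g}$ ($z{\left(g,a \right)} = \frac{a + g}{\left(1^{2} + 2 \cdot 1 + 2 g + 1 g\right) + g} = \frac{a + g}{\left(1 + 2 + 2 g + g\right) + g} = \frac{a + g}{\left(3 + 3 g\right) + g} = \frac{a + g}{3 + 4 g}$)
$\left(z{\left(6,10 \right)} + 416\right) \left(v{\left(9,10 \right)} - -195\right) = \left(\frac{10 + 6}{3 + 4 \cdot 6} + 416\right) \left(20 - -195\right) = \left(\frac{1}{3 + 24} \cdot 16 + 416\right) \left(20 + 195\right) = \left(\frac{1}{27} \cdot 16 + 416\right) 215 = \left(\frac{16}{27} + 416\right) 215 = \frac{11248}{27} \cdot 215 = \frac{2418320}{27}$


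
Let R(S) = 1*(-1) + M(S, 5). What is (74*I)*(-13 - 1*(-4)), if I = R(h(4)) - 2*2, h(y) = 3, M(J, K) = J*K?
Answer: -6660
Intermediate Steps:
R(S) = -1 + 5*S (R(S) = 1*(-1) + S*5 = -1 + 5*S)
I = 10 (I = (-1 + 5*3) - 2*2 = (-1 + 15) - 4 = 14 - 4 = 10)
(74*I)*(-13 - 1*(-4)) = (74*10)*(-13 - 1*(-4)) = 740*(-13 + 4) = 740*(-9) = -6660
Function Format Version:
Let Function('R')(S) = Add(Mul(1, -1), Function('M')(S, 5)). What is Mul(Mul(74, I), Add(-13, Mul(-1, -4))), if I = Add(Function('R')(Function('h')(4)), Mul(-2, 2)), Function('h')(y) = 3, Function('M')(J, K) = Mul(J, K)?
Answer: -6660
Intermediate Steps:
Function('R')(S) = Add(-1, Mul(5, S)) (Function('R')(S) = Add(Mul(1, -1), Mul(S, 5)) = Add(-1, Mul(5, S)))
I = 10 (I = Add(Add(-1, Mul(5, 3)), Mul(-2, 2)) = Add(Add(-1, 15), -4) = Add(14, -4) = 10)
Mul(Mul(74, I), Add(-13, Mul(-1, -4))) = Mul(Mul(74, 10), Add(-13, Mul(-1, -4))) = Mul(740, Add(-13, 4)) = Mul(740, -9) = -6660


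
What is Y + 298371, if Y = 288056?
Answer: 586427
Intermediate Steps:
Y + 298371 = 288056 + 298371 = 586427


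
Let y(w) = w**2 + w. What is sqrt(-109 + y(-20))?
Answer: sqrt(271) ≈ 16.462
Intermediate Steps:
y(w) = w + w**2
sqrt(-109 + y(-20)) = sqrt(-109 - 20*(1 - 20)) = sqrt(-109 - 20*(-19)) = sqrt(-109 + 380) = sqrt(271)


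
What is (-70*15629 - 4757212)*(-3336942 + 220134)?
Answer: 18237197875536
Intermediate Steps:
(-70*15629 - 4757212)*(-3336942 + 220134) = (-1094030 - 4757212)*(-3116808) = -5851242*(-3116808) = 18237197875536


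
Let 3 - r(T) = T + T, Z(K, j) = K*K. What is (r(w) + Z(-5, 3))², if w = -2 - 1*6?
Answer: 1936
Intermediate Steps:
w = -8 (w = -2 - 6 = -8)
Z(K, j) = K²
r(T) = 3 - 2*T (r(T) = 3 - (T + T) = 3 - 2*T)
(r(w) + Z(-5, 3))² = ((3 - 2*(-8)) + (-5)²)² = ((3 + 16) + 25)² = (19 + 25)² = 44² = 1936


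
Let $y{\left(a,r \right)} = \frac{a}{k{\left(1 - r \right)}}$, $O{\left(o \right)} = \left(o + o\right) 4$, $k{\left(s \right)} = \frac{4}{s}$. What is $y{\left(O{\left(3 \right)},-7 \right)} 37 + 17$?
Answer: $1793$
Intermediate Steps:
$O{\left(o \right)} = 8 o$ ($O{\left(o \right)} = 2 o 4 = 8 o$)
$y{\left(a,r \right)} = a \left(\frac{1}{4} - \frac{r}{4}\right)$ ($y{\left(a,r \right)} = \frac{a}{4 \frac{1}{1 - r}} = a \left(\frac{1}{4} - \frac{r}{4}\right)$)
$y{\left(O{\left(3 \right)},-7 \right)} 37 + 17 = \frac{8 \cdot 3 \left(1 - -7\right)}{4} \cdot 37 + 17 = \frac{1}{4} \cdot 24 \left(1 + 7\right) 37 + 17 = \frac{1}{4} \cdot 24 \cdot 8 \cdot 37 + 17 = 48 \cdot 37 + 17 = 1776 + 17 = 1793$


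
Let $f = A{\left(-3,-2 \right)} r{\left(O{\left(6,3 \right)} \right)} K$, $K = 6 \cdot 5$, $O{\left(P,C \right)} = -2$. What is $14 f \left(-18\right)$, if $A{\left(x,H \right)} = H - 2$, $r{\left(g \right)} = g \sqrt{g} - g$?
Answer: $60480 - 60480 i \sqrt{2} \approx 60480.0 - 85532.0 i$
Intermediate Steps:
$K = 30$
$r{\left(g \right)} = g^{\frac{3}{2}} - g$
$A{\left(x,H \right)} = -2 + H$ ($A{\left(x,H \right)} = H - 2 = -2 + H$)
$f = -240 + 240 i \sqrt{2}$ ($f = \left(-2 - 2\right) \left(\left(-2\right)^{\frac{3}{2}} - -2\right) 30 = - 4 \left(- 2 i \sqrt{2} + 2\right) 30 = - 4 \left(2 - 2 i \sqrt{2}\right) 30 = \left(-8 + 8 i \sqrt{2}\right) 30 = -240 + 240 i \sqrt{2} \approx -240.0 + 339.41 i$)
$14 f \left(-18\right) = 14 \left(-240 + 240 i \sqrt{2}\right) \left(-18\right) = \left(-3360 + 3360 i \sqrt{2}\right) \left(-18\right) = 60480 - 60480 i \sqrt{2}$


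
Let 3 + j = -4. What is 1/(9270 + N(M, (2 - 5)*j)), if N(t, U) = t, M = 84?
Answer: 1/9354 ≈ 0.00010691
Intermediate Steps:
j = -7 (j = -3 - 4 = -7)
1/(9270 + N(M, (2 - 5)*j)) = 1/(9270 + 84) = 1/9354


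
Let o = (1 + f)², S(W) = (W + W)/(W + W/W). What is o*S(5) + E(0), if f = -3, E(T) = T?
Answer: 20/3 ≈ 6.6667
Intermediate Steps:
S(W) = 2*W/(1 + W) (S(W) = (2*W)/(W + 1) = (2*W)/(1 + W) = 2*W/(1 + W))
o = 4 (o = (1 - 3)² = (-2)² = 4)
o*S(5) + E(0) = 4*(2*5/(1 + 5)) + 0 = 4*(2*5/6) + 0 = 4*(2*5*(⅙)) + 0 = 4*(5/3) + 0 = 20/3 + 0 = 20/3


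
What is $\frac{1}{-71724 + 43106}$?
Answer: $- \frac{1}{28618} \approx -3.4943 \cdot 10^{-5}$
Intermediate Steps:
$\frac{1}{-71724 + 43106} = \frac{1}{-28618} = - \frac{1}{28618}$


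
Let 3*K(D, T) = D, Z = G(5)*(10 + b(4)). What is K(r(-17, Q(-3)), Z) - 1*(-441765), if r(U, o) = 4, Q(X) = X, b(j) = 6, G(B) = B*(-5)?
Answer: 1325299/3 ≈ 4.4177e+5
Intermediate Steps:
G(B) = -5*B
Z = -400 (Z = (-5*5)*(10 + 6) = -25*16 = -400)
K(D, T) = D/3
K(r(-17, Q(-3)), Z) - 1*(-441765) = (1/3)*4 - 1*(-441765) = 4/3 + 441765 = 1325299/3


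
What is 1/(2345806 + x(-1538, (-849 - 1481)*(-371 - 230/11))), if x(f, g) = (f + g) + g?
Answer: 11/45876208 ≈ 2.3978e-7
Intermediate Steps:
x(f, g) = f + 2*g
1/(2345806 + x(-1538, (-849 - 1481)*(-371 - 230/11))) = 1/(2345806 + (-1538 + 2*((-849 - 1481)*(-371 - 230/11)))) = 1/(2345806 + (-1538 + 2*(-2330*(-371 - 230*1/11)))) = 1/(2345806 + (-1538 + 2*(-2330*(-371 - 230/11)))) = 1/(2345806 + (-1538 + 2*(-2330*(-4311/11)))) = 1/(2345806 + (-1538 + 2*(10044630/11))) = 1/(2345806 + (-1538 + 20089260/11)) = 1/(2345806 + 20072342/11) = 1/(45876208/11) = 11/45876208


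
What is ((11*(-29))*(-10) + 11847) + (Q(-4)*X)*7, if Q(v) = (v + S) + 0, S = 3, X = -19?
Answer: 15170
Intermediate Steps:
Q(v) = 3 + v (Q(v) = (v + 3) + 0 = (3 + v) + 0 = 3 + v)
((11*(-29))*(-10) + 11847) + (Q(-4)*X)*7 = ((11*(-29))*(-10) + 11847) + ((3 - 4)*(-19))*7 = (-319*(-10) + 11847) - 1*(-19)*7 = (3190 + 11847) + 19*7 = 15037 + 133 = 15170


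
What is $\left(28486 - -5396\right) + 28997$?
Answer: $62879$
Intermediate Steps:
$\left(28486 - -5396\right) + 28997 = \left(28486 + \left(-2708 + 8104\right)\right) + 28997 = \left(28486 + 5396\right) + 28997 = 33882 + 28997 = 62879$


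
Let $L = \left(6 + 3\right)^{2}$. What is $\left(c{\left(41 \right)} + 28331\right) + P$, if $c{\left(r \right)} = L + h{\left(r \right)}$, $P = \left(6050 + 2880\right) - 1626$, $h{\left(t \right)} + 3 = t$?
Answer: $35754$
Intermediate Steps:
$L = 81$ ($L = 9^{2} = 81$)
$h{\left(t \right)} = -3 + t$
$P = 7304$ ($P = 8930 - 1626 = 7304$)
$c{\left(r \right)} = 78 + r$ ($c{\left(r \right)} = 81 + \left(-3 + r\right) = 78 + r$)
$\left(c{\left(41 \right)} + 28331\right) + P = \left(\left(78 + 41\right) + 28331\right) + 7304 = \left(119 + 28331\right) + 7304 = 28450 + 7304 = 35754$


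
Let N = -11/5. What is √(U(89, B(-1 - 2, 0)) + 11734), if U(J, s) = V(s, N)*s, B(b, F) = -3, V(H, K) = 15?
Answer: √11689 ≈ 108.12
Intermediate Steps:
N = -11/5 (N = -11*⅕ = -11/5 ≈ -2.2000)
U(J, s) = 15*s
√(U(89, B(-1 - 2, 0)) + 11734) = √(15*(-3) + 11734) = √(-45 + 11734) = √11689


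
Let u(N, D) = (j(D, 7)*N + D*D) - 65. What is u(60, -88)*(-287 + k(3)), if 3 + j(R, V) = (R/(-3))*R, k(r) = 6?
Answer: 41414061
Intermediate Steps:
j(R, V) = -3 - R²/3 (j(R, V) = -3 + (R/(-3))*R = -3 + (R*(-⅓))*R = -3 + (-R/3)*R = -3 - R²/3)
u(N, D) = -65 + D² + N*(-3 - D²/3) (u(N, D) = ((-3 - D²/3)*N + D*D) - 65 = (N*(-3 - D²/3) + D²) - 65 = (D² + N*(-3 - D²/3)) - 65 = -65 + D² + N*(-3 - D²/3))
u(60, -88)*(-287 + k(3)) = (-65 + (-88)² - ⅓*60*(9 + (-88)²))*(-287 + 6) = (-65 + 7744 - ⅓*60*(9 + 7744))*(-281) = (-65 + 7744 - ⅓*60*7753)*(-281) = (-65 + 7744 - 155060)*(-281) = -147381*(-281) = 41414061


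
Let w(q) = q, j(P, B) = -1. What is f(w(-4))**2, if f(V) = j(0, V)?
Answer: 1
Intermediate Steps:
f(V) = -1
f(w(-4))**2 = (-1)**2 = 1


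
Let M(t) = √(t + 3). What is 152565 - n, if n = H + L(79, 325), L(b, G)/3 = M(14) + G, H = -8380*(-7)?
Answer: 92930 - 3*√17 ≈ 92918.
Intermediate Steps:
H = 58660
M(t) = √(3 + t)
L(b, G) = 3*G + 3*√17 (L(b, G) = 3*(√(3 + 14) + G) = 3*(√17 + G) = 3*(G + √17) = 3*G + 3*√17)
n = 59635 + 3*√17 (n = 58660 + (3*325 + 3*√17) = 58660 + (975 + 3*√17) = 59635 + 3*√17 ≈ 59647.)
152565 - n = 152565 - (59635 + 3*√17) = 152565 + (-59635 - 3*√17) = 92930 - 3*√17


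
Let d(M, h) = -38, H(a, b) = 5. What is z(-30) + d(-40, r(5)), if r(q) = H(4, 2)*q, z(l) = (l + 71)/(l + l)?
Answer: -2321/60 ≈ -38.683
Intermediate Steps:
z(l) = (71 + l)/(2*l) (z(l) = (71 + l)/((2*l)) = (71 + l)*(1/(2*l)) = (71 + l)/(2*l))
r(q) = 5*q
z(-30) + d(-40, r(5)) = (½)*(71 - 30)/(-30) - 38 = (½)*(-1/30)*41 - 38 = -41/60 - 38 = -2321/60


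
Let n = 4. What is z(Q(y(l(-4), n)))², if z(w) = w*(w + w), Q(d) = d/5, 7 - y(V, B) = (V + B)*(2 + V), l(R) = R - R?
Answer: 4/625 ≈ 0.0064000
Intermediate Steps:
l(R) = 0
y(V, B) = 7 - (2 + V)*(B + V) (y(V, B) = 7 - (V + B)*(2 + V) = 7 - (B + V)*(2 + V) = 7 - (2 + V)*(B + V))
Q(d) = d/5 (Q(d) = d*(⅕) = d/5)
z(w) = 2*w² (z(w) = w*(2*w) = 2*w²)
z(Q(y(l(-4), n)))² = (2*((7 - 1*0² - 2*4 - 2*0 - 1*4*0)/5)²)² = (2*((7 - 1*0 - 8 + 0 + 0)/5)²)² = (2*((7 + 0 - 8 + 0 + 0)/5)²)² = (2*((⅕)*(-1))²)² = (2*(-⅕)²)² = (2*(1/25))² = (2/25)² = 4/625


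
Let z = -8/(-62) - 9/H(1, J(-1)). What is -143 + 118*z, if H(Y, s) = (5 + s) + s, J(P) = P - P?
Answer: -52727/155 ≈ -340.17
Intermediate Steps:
J(P) = 0
H(Y, s) = 5 + 2*s
z = -259/155 (z = -8/(-62) - 9/(5 + 2*0) = -8*(-1/62) - 9/(5 + 0) = 4/31 - 9/5 = -259/155 ≈ -1.6710)
-143 + 118*z = -143 + 118*(-259/155) = -143 - 30562/155 = -52727/155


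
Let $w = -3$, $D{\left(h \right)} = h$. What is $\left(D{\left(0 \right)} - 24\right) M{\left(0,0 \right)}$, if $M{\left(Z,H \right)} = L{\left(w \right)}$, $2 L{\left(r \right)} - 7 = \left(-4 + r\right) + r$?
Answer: $36$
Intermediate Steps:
$L{\left(r \right)} = \frac{3}{2} + r$ ($L{\left(r \right)} = \frac{7}{2} + \frac{\left(-4 + r\right) + r}{2} = \frac{7}{2} + \frac{-4 + 2 r}{2} = \frac{7}{2} + \left(-2 + r\right) = \frac{3}{2} + r$)
$M{\left(Z,H \right)} = - \frac{3}{2}$ ($M{\left(Z,H \right)} = \frac{3}{2} - 3 = - \frac{3}{2}$)
$\left(D{\left(0 \right)} - 24\right) M{\left(0,0 \right)} = \left(0 - 24\right) \left(- \frac{3}{2}\right) = \left(-24\right) \left(- \frac{3}{2}\right) = 36$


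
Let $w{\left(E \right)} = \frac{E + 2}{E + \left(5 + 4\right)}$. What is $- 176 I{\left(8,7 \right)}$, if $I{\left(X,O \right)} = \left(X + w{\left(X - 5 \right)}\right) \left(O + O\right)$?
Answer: $- \frac{62216}{3} \approx -20739.0$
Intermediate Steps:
$w{\left(E \right)} = \frac{2 + E}{9 + E}$ ($w{\left(E \right)} = \frac{2 + E}{E + 9} = \frac{2 + E}{9 + E}$)
$I{\left(X,O \right)} = 2 O \left(X + \frac{-3 + X}{4 + X}\right)$ ($I{\left(X,O \right)} = \left(X + \frac{2 + \left(X - 5\right)}{9 + \left(X - 5\right)}\right) \left(O + O\right) = \left(X + \frac{2 + \left(-5 + X\right)}{9 + \left(-5 + X\right)}\right) 2 O = \left(X + \frac{-3 + X}{4 + X}\right) 2 O = 2 O \left(X + \frac{-3 + X}{4 + X}\right)$)
$- 176 I{\left(8,7 \right)} = - 176 \cdot 2 \cdot 7 \frac{1}{4 + 8} \left(-3 + 8 + 8 \left(4 + 8\right)\right) = - 176 \cdot 2 \cdot 7 \cdot \frac{1}{12} \left(-3 + 8 + 8 \cdot 12\right) = - 176 \cdot 2 \cdot 7 \cdot \frac{1}{12} \left(-3 + 8 + 96\right) = - 176 \cdot 2 \cdot 7 \cdot \frac{1}{12} \cdot 101 = \left(-176\right) \frac{707}{6} = - \frac{62216}{3}$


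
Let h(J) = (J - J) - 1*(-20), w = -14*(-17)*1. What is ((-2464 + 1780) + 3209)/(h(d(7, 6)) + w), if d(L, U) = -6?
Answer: 2525/258 ≈ 9.7868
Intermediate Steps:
w = 238 (w = 238*1 = 238)
h(J) = 20 (h(J) = 0 + 20 = 20)
((-2464 + 1780) + 3209)/(h(d(7, 6)) + w) = ((-2464 + 1780) + 3209)/(20 + 238) = (-684 + 3209)/258 = 2525*(1/258) = 2525/258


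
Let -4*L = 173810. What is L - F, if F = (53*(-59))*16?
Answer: 13159/2 ≈ 6579.5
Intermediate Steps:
L = -86905/2 (L = -1/4*173810 = -86905/2 ≈ -43453.)
F = -50032 (F = -3127*16 = -50032)
L - F = -86905/2 - 1*(-50032) = -86905/2 + 50032 = 13159/2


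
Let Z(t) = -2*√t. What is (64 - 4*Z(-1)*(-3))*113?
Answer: 7232 - 2712*I ≈ 7232.0 - 2712.0*I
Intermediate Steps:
(64 - 4*Z(-1)*(-3))*113 = (64 - (-8)*√(-1)*(-3))*113 = (64 - (-8)*I*(-3))*113 = (64 + (8*I)*(-3))*113 = (64 - 24*I)*113 = 7232 - 2712*I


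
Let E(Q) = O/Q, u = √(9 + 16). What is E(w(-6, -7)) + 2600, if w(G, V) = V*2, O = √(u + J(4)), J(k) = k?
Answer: 36397/14 ≈ 2599.8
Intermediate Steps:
u = 5 (u = √25 = 5)
O = 3 (O = √(5 + 4) = √9 = 3)
w(G, V) = 2*V
E(Q) = 3/Q
E(w(-6, -7)) + 2600 = 3/((2*(-7))) + 2600 = 3/(-14) + 2600 = 3*(-1/14) + 2600 = -3/14 + 2600 = 36397/14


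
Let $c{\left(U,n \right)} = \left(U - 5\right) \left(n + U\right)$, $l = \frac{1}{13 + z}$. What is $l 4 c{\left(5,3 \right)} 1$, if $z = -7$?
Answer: $0$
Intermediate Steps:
$l = \frac{1}{6}$ ($l = \frac{1}{13 - 7} = \frac{1}{6} \approx 0.16667$)
$c{\left(U,n \right)} = \left(-5 + U\right) \left(U + n\right)$
$l 4 c{\left(5,3 \right)} 1 = \frac{1}{6} \cdot 4 \left(5^{2} - 25 - 15 + 5 \cdot 3\right) 1 = \frac{2 \left(25 - 25 - 15 + 15\right)}{3} \cdot 1 = \frac{2}{3} \cdot 0 \cdot 1 = 0 \cdot 1 = 0$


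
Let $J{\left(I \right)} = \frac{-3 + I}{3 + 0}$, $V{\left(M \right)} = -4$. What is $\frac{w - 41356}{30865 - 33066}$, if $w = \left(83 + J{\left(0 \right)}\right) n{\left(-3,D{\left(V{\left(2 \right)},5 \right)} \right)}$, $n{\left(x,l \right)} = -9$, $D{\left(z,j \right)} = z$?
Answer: $\frac{42094}{2201} \approx 19.125$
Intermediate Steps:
$J{\left(I \right)} = -1 + \frac{I}{3}$ ($J{\left(I \right)} = \frac{-3 + I}{3} = \left(-3 + I\right) \frac{1}{3} = -1 + \frac{I}{3}$)
$w = -738$ ($w = \left(83 + \left(-1 + \frac{1}{3} \cdot 0\right)\right) \left(-9\right) = \left(83 + \left(-1 + 0\right)\right) \left(-9\right) = \left(83 - 1\right) \left(-9\right) = 82 \left(-9\right) = -738$)
$\frac{w - 41356}{30865 - 33066} = \frac{-738 - 41356}{30865 - 33066} = - \frac{42094}{-2201} = \left(-42094\right) \left(- \frac{1}{2201}\right) = \frac{42094}{2201}$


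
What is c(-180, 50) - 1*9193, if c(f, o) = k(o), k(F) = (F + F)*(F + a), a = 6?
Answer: -3593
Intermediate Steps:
k(F) = 2*F*(6 + F) (k(F) = (F + F)*(F + 6) = (2*F)*(6 + F) = 2*F*(6 + F))
c(f, o) = 2*o*(6 + o)
c(-180, 50) - 1*9193 = 2*50*(6 + 50) - 1*9193 = 2*50*56 - 9193 = 5600 - 9193 = -3593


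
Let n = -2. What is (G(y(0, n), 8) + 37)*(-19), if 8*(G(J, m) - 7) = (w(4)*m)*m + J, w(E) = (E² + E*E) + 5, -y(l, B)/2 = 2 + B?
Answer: -6460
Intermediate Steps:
y(l, B) = -4 - 2*B (y(l, B) = -2*(2 + B) = -4 - 2*B)
w(E) = 5 + 2*E² (w(E) = (E² + E²) + 5 = 2*E² + 5 = 5 + 2*E²)
G(J, m) = 7 + J/8 + 37*m²/8 (G(J, m) = 7 + (((5 + 2*4²)*m)*m + J)/8 = 7 + (((5 + 2*16)*m)*m + J)/8 = 7 + (((5 + 32)*m)*m + J)/8 = 7 + ((37*m)*m + J)/8 = 7 + (37*m² + J)/8 = 7 + (J + 37*m²)/8 = 7 + (J/8 + 37*m²/8) = 7 + J/8 + 37*m²/8)
(G(y(0, n), 8) + 37)*(-19) = ((7 + (-4 - 2*(-2))/8 + (37/8)*8²) + 37)*(-19) = ((7 + (-4 + 4)/8 + (37/8)*64) + 37)*(-19) = ((7 + (⅛)*0 + 296) + 37)*(-19) = ((7 + 0 + 296) + 37)*(-19) = (303 + 37)*(-19) = 340*(-19) = -6460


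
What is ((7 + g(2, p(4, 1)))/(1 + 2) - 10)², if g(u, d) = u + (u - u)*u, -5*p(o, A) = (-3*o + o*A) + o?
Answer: 49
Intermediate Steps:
p(o, A) = 2*o/5 - A*o/5 (p(o, A) = -((-3*o + o*A) + o)/5 = -((-3*o + A*o) + o)/5 = -(-2*o + A*o)/5 = 2*o/5 - A*o/5)
g(u, d) = u (g(u, d) = u + 0*u = u + 0 = u)
((7 + g(2, p(4, 1)))/(1 + 2) - 10)² = ((7 + 2)/(1 + 2) - 10)² = (9/3 - 10)² = (9*(⅓) - 10)² = (3 - 10)² = (-7)² = 49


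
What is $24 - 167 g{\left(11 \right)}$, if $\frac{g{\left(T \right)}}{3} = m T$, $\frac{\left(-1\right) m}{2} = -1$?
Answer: $-10998$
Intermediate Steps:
$m = 2$ ($m = \left(-2\right) \left(-1\right) = 2$)
$g{\left(T \right)} = 6 T$ ($g{\left(T \right)} = 3 \cdot 2 T = 6 T$)
$24 - 167 g{\left(11 \right)} = 24 - 167 \cdot 6 \cdot 11 = 24 - 11022 = -10998$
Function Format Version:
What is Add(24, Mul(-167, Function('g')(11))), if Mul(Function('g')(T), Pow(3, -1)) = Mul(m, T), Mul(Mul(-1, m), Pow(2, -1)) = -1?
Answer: -10998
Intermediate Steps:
m = 2 (m = Mul(-2, -1) = 2)
Function('g')(T) = Mul(6, T) (Function('g')(T) = Mul(3, Mul(2, T)) = Mul(6, T))
Add(24, Mul(-167, Function('g')(11))) = Add(24, Mul(-167, Mul(6, 11))) = Add(24, Mul(-167, 66)) = Add(24, -11022) = -10998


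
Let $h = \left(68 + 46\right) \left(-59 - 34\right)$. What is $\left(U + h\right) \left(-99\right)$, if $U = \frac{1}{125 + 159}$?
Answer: $\frac{298085733}{284} \approx 1.0496 \cdot 10^{6}$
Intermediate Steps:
$U = \frac{1}{284} \approx 0.0035211$
$h = -10602$ ($h = 114 \left(-93\right) = -10602$)
$\left(U + h\right) \left(-99\right) = \left(\frac{1}{284} - 10602\right) \left(-99\right) = \left(- \frac{3010967}{284}\right) \left(-99\right) = \frac{298085733}{284}$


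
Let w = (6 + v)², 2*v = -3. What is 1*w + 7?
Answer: 109/4 ≈ 27.250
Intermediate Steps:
v = -3/2 (v = (½)*(-3) = -3/2 ≈ -1.5000)
w = 81/4 (w = (6 - 3/2)² = (9/2)² = 81/4 ≈ 20.250)
1*w + 7 = 1*(81/4) + 7 = 81/4 + 7 = 109/4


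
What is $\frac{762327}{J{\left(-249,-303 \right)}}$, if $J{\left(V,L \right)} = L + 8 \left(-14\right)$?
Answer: $- \frac{762327}{415} \approx -1836.9$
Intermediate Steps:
$J{\left(V,L \right)} = -112 + L$ ($J{\left(V,L \right)} = L - 112 = -112 + L$)
$\frac{762327}{J{\left(-249,-303 \right)}} = \frac{762327}{-112 - 303} = \frac{762327}{-415} = 762327 \left(- \frac{1}{415}\right) = - \frac{762327}{415}$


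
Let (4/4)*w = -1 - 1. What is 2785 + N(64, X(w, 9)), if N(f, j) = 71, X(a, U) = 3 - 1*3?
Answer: 2856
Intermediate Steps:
w = -2 (w = -1 - 1 = -2)
X(a, U) = 0 (X(a, U) = 3 - 3 = 0)
2785 + N(64, X(w, 9)) = 2785 + 71 = 2856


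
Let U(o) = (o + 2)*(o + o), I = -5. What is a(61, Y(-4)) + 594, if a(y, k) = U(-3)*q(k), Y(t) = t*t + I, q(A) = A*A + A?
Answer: 1386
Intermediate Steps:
q(A) = A + A**2 (q(A) = A**2 + A = A + A**2)
U(o) = 2*o*(2 + o) (U(o) = (2 + o)*(2*o) = 2*o*(2 + o))
Y(t) = -5 + t**2 (Y(t) = t*t - 5 = t**2 - 5 = -5 + t**2)
a(y, k) = 6*k*(1 + k) (a(y, k) = (2*(-3)*(2 - 3))*(k*(1 + k)) = (2*(-3)*(-1))*(k*(1 + k)) = 6*(k*(1 + k)) = 6*k*(1 + k))
a(61, Y(-4)) + 594 = 6*(-5 + (-4)**2)*(1 + (-5 + (-4)**2)) + 594 = 6*(-5 + 16)*(1 + (-5 + 16)) + 594 = 6*11*(1 + 11) + 594 = 6*11*12 + 594 = 792 + 594 = 1386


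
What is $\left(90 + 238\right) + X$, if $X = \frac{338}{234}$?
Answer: $\frac{2965}{9} \approx 329.44$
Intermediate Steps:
$X = \frac{13}{9}$ ($X = 338 \cdot \frac{1}{234} = \frac{13}{9} \approx 1.4444$)
$\left(90 + 238\right) + X = \left(90 + 238\right) + \frac{13}{9} = 328 + \frac{13}{9} = \frac{2965}{9}$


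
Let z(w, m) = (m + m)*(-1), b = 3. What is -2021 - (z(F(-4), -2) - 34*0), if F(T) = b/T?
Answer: -2025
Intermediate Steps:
F(T) = 3/T
z(w, m) = -2*m (z(w, m) = (2*m)*(-1) = -2*m)
-2021 - (z(F(-4), -2) - 34*0) = -2021 - (-2*(-2) - 34*0) = -2021 - (4 + 0) = -2021 - 1*4 = -2021 - 4 = -2025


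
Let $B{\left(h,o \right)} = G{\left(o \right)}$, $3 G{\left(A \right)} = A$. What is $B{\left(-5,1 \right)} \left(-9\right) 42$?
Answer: $-126$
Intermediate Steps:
$G{\left(A \right)} = \frac{A}{3}$
$B{\left(h,o \right)} = \frac{o}{3}$
$B{\left(-5,1 \right)} \left(-9\right) 42 = \frac{1}{3} \cdot 1 \left(-9\right) 42 = \frac{1}{3} \left(-9\right) 42 = \left(-3\right) 42 = -126$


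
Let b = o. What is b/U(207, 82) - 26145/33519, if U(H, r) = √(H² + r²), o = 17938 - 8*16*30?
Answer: -8715/11173 + 14098*√49573/49573 ≈ 62.539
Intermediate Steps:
o = 14098 (o = 17938 - 128*30 = 17938 - 3840 = 14098)
b = 14098
b/U(207, 82) - 26145/33519 = 14098/(√(207² + 82²)) - 26145/33519 = 14098/(√(42849 + 6724)) - 26145*1/33519 = 14098/(√49573) - 8715/11173 = 14098*(√49573/49573) - 8715/11173 = 14098*√49573/49573 - 8715/11173 = -8715/11173 + 14098*√49573/49573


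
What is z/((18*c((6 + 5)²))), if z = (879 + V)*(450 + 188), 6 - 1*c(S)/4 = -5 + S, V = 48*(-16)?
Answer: -1073/120 ≈ -8.9417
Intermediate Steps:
V = -768
c(S) = 44 - 4*S (c(S) = 24 - 4*(-5 + S) = 24 + (20 - 4*S) = 44 - 4*S)
z = 70818 (z = (879 - 768)*(450 + 188) = 111*638 = 70818)
z/((18*c((6 + 5)²))) = 70818/((18*(44 - 4*(6 + 5)²))) = 70818/((18*(44 - 4*11²))) = 70818/((18*(44 - 4*121))) = 70818/((18*(44 - 484))) = 70818/((18*(-440))) = 70818/(-7920) = 70818*(-1/7920) = -1073/120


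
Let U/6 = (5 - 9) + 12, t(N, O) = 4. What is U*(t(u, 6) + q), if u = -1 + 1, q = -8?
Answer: -192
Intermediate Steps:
u = 0
U = 48 (U = 6*((5 - 9) + 12) = 6*(-4 + 12) = 6*8 = 48)
U*(t(u, 6) + q) = 48*(4 - 8) = 48*(-4) = -192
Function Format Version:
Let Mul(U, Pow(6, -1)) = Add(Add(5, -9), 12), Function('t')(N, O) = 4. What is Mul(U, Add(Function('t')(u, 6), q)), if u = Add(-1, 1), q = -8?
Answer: -192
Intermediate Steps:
u = 0
U = 48 (U = Mul(6, Add(Add(5, -9), 12)) = Mul(6, Add(-4, 12)) = Mul(6, 8) = 48)
Mul(U, Add(Function('t')(u, 6), q)) = Mul(48, Add(4, -8)) = Mul(48, -4) = -192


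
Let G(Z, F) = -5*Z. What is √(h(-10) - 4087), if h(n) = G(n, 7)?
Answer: I*√4037 ≈ 63.537*I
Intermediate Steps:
h(n) = -5*n
√(h(-10) - 4087) = √(-5*(-10) - 4087) = √(50 - 4087) = √(-4037) = I*√4037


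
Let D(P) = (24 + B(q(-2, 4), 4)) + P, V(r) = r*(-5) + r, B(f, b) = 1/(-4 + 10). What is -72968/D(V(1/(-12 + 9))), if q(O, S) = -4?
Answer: -145936/51 ≈ -2861.5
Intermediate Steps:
B(f, b) = ⅙ (B(f, b) = 1/6 = ⅙)
V(r) = -4*r (V(r) = -5*r + r = -4*r)
D(P) = 145/6 + P (D(P) = (24 + ⅙) + P = 145/6 + P)
-72968/D(V(1/(-12 + 9))) = -72968/(145/6 - 4/(-12 + 9)) = -72968/(145/6 - 4/(-3)) = -72968/(145/6 - 4*(-⅓)) = -72968/(145/6 + 4/3) = -72968/51/2 = -72968*2/51 = -145936/51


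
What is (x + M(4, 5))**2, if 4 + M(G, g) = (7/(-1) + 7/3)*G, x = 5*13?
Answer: 16129/9 ≈ 1792.1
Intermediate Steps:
x = 65
M(G, g) = -4 - 14*G/3 (M(G, g) = -4 + (7/(-1) + 7/3)*G = -4 + (7*(-1) + 7*(1/3))*G = -4 + (-7 + 7/3)*G = -4 - 14*G/3)
(x + M(4, 5))**2 = (65 + (-4 - 14/3*4))**2 = (65 + (-4 - 56/3))**2 = (65 - 68/3)**2 = (127/3)**2 = 16129/9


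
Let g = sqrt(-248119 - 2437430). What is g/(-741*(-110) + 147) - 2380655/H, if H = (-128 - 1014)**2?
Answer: -2380655/1304164 + I*sqrt(2685549)/81657 ≈ -1.8254 + 0.020069*I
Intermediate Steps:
g = I*sqrt(2685549) (g = sqrt(-2685549) = I*sqrt(2685549) ≈ 1638.8*I)
H = 1304164 (H = (-1142)**2 = 1304164)
g/(-741*(-110) + 147) - 2380655/H = (I*sqrt(2685549))/(-741*(-110) + 147) - 2380655/1304164 = (I*sqrt(2685549))/(81510 + 147) - 2380655*1/1304164 = (I*sqrt(2685549))/81657 - 2380655/1304164 = (I*sqrt(2685549))*(1/81657) - 2380655/1304164 = I*sqrt(2685549)/81657 - 2380655/1304164 = -2380655/1304164 + I*sqrt(2685549)/81657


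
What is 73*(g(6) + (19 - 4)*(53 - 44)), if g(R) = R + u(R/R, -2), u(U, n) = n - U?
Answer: 10074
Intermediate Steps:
g(R) = -3 + R (g(R) = R + (-2 - R/R) = R + (-2 - 1*1) = R + (-2 - 1) = R - 3 = -3 + R)
73*(g(6) + (19 - 4)*(53 - 44)) = 73*((-3 + 6) + (19 - 4)*(53 - 44)) = 73*(3 + 15*9) = 73*(3 + 135) = 73*138 = 10074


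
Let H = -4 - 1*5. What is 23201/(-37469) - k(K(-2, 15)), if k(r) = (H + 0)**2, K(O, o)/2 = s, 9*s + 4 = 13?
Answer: -3058190/37469 ≈ -81.619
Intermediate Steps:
H = -9 (H = -4 - 5 = -9)
s = 1 (s = -4/9 + (1/9)*13 = -4/9 + 13/9 = 1)
K(O, o) = 2 (K(O, o) = 2*1 = 2)
k(r) = 81 (k(r) = (-9 + 0)**2 = (-9)**2 = 81)
23201/(-37469) - k(K(-2, 15)) = 23201/(-37469) - 1*81 = 23201*(-1/37469) - 81 = -23201/37469 - 81 = -3058190/37469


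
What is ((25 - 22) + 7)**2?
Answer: 100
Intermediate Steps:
((25 - 22) + 7)**2 = (3 + 7)**2 = 10**2 = 100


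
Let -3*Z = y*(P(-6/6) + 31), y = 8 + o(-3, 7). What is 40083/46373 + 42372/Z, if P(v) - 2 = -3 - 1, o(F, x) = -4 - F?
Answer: -5886613419/9413719 ≈ -625.32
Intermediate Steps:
y = 7 (y = 8 + (-4 - 1*(-3)) = 8 + (-4 + 3) = 8 - 1 = 7)
P(v) = -2 (P(v) = 2 + (-3 - 1) = 2 - 4 = -2)
Z = -203/3 (Z = -7*(-2 + 31)/3 = -7*29/3 = -⅓*203 = -203/3 ≈ -67.667)
40083/46373 + 42372/Z = 40083/46373 + 42372/(-203/3) = 40083*(1/46373) + 42372*(-3/203) = 40083/46373 - 127116/203 = -5886613419/9413719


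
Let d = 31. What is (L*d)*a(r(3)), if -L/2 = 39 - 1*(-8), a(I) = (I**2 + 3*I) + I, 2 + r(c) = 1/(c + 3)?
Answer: 208351/18 ≈ 11575.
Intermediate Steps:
r(c) = -2 + 1/(3 + c) (r(c) = -2 + 1/(c + 3) = -2 + 1/(3 + c))
a(I) = I**2 + 4*I
L = -94 (L = -2*(39 - 1*(-8)) = -2*(39 + 8) = -2*47 = -94)
(L*d)*a(r(3)) = (-94*31)*(((-5 - 2*3)/(3 + 3))*(4 + (-5 - 2*3)/(3 + 3))) = -2914*(-5 - 6)/6*(4 + (-5 - 6)/6) = -2914*(1/6)*(-11)*(4 + (1/6)*(-11)) = -(-16027)*(4 - 11/6)/3 = -(-16027)*13/(3*6) = -2914*(-143/36) = 208351/18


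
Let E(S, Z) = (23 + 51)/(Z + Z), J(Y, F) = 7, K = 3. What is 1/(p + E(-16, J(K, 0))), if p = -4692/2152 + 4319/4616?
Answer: 8691928/35124737 ≈ 0.24746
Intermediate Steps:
p = -1545473/1241704 (p = -4692*1/2152 + 4319*(1/4616) = -1173/538 + 4319/4616 = -1545473/1241704 ≈ -1.2446)
E(S, Z) = 37/Z (E(S, Z) = 74/((2*Z)) = 74*(1/(2*Z)) = 37/Z)
1/(p + E(-16, J(K, 0))) = 1/(-1545473/1241704 + 37/7) = 1/(35124737/8691928) = 8691928/35124737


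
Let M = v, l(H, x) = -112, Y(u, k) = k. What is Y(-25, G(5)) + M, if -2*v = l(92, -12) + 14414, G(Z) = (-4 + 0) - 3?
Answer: -7158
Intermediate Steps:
G(Z) = -7 (G(Z) = -4 - 3 = -7)
v = -7151 (v = -(-112 + 14414)/2 = -1/2*14302 = -7151)
M = -7151
Y(-25, G(5)) + M = -7 - 7151 = -7158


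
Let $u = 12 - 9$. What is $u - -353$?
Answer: $356$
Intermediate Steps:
$u = 3$ ($u = 12 - 9 = 3$)
$u - -353 = 3 - -353 = 3 + 353 = 356$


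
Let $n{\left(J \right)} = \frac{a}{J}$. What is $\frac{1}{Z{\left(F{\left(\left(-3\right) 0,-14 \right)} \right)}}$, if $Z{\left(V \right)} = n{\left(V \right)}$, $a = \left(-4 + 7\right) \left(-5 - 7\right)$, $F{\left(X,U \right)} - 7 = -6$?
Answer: $- \frac{1}{36} \approx -0.027778$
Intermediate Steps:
$F{\left(X,U \right)} = 1$ ($F{\left(X,U \right)} = 7 - 6 = 1$)
$a = -36$ ($a = 3 \left(-12\right) = -36$)
$n{\left(J \right)} = - \frac{36}{J}$
$Z{\left(V \right)} = - \frac{36}{V}$
$\frac{1}{Z{\left(F{\left(\left(-3\right) 0,-14 \right)} \right)}} = \frac{1}{\left(-36\right) 1^{-1}} = \frac{1}{\left(-36\right) 1} = \frac{1}{-36} = - \frac{1}{36}$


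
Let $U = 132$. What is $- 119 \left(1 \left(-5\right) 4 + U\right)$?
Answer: $-13328$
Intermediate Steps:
$- 119 \left(1 \left(-5\right) 4 + U\right) = - 119 \left(1 \left(-5\right) 4 + 132\right) = - 119 \left(\left(-5\right) 4 + 132\right) = - 119 \left(-20 + 132\right) = \left(-119\right) 112 = -13328$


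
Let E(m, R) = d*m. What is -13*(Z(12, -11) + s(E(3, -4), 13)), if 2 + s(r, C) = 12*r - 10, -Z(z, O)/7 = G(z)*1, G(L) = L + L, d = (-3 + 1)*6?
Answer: 7956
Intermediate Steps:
d = -12 (d = -2*6 = -12)
E(m, R) = -12*m
G(L) = 2*L
Z(z, O) = -14*z (Z(z, O) = -7*2*z = -14*z)
s(r, C) = -12 + 12*r (s(r, C) = -2 + (12*r - 10) = -2 + (-10 + 12*r) = -12 + 12*r)
-13*(Z(12, -11) + s(E(3, -4), 13)) = -13*(-14*12 + (-12 + 12*(-12*3))) = -13*(-168 + (-12 + 12*(-36))) = -13*(-168 + (-12 - 432)) = -13*(-168 - 444) = -13*(-612) = 7956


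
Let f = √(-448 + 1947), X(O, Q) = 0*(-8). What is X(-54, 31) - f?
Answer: -√1499 ≈ -38.717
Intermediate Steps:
X(O, Q) = 0
f = √1499 ≈ 38.717
X(-54, 31) - f = 0 - √1499 = -√1499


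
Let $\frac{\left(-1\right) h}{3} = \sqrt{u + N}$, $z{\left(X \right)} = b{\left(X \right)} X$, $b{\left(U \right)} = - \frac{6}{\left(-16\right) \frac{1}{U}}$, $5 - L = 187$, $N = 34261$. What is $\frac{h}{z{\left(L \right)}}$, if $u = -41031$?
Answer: $- \frac{2 i \sqrt{6770}}{8281} \approx - 0.019872 i$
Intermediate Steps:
$L = -182$ ($L = 5 - 187 = -182$)
$b{\left(U \right)} = \frac{3 U}{8}$ ($b{\left(U \right)} = - 6 \left(- \frac{U}{16}\right) = \frac{3 U}{8}$)
$z{\left(X \right)} = \frac{3 X^{2}}{8}$ ($z{\left(X \right)} = \frac{3 X}{8} X = \frac{3 X^{2}}{8}$)
$h = - 3 i \sqrt{6770}$ ($h = - 3 \sqrt{-41031 + 34261} = - 3 \sqrt{-6770} = - 3 i \sqrt{6770} \approx - 246.84 i$)
$\frac{h}{z{\left(L \right)}} = \frac{\left(-3\right) i \sqrt{6770}}{\frac{3}{8} \left(-182\right)^{2}} = \frac{\left(-3\right) i \sqrt{6770}}{\frac{3}{8} \cdot 33124} = \frac{\left(-3\right) i \sqrt{6770}}{\frac{24843}{2}} = - 3 i \sqrt{6770} \cdot \frac{2}{24843} = - \frac{2 i \sqrt{6770}}{8281}$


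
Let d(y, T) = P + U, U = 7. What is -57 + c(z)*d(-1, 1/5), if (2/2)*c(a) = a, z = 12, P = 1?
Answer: 39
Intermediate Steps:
c(a) = a
d(y, T) = 8 (d(y, T) = 1 + 7 = 8)
-57 + c(z)*d(-1, 1/5) = -57 + 12*8 = -57 + 96 = 39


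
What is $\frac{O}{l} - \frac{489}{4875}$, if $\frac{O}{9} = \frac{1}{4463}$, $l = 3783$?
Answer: $- \frac{70564118}{703480375} \approx -0.10031$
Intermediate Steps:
$O = \frac{9}{4463} \approx 0.0020166$
$\frac{O}{l} - \frac{489}{4875} = \frac{9}{4463 \cdot 3783} - \frac{489}{4875} = \frac{9}{4463} \cdot \frac{1}{3783} - \frac{163}{1625} = \frac{3}{5627843} - \frac{163}{1625} = - \frac{70564118}{703480375}$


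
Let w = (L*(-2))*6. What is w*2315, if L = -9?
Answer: 250020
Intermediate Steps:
w = 108 (w = -9*(-2)*6 = 18*6 = 108)
w*2315 = 108*2315 = 250020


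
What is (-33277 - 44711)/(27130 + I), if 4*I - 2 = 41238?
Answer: -6499/3120 ≈ -2.0830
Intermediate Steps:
I = 10310 (I = ½ + (¼)*41238 = ½ + 20619/2 = 10310)
(-33277 - 44711)/(27130 + I) = (-33277 - 44711)/(27130 + 10310) = -77988/37440 = -77988*1/37440 = -6499/3120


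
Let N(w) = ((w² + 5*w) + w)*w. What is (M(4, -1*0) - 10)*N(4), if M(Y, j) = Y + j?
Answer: -960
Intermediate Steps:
N(w) = w*(w² + 6*w) (N(w) = (w² + 6*w)*w = w*(w² + 6*w))
(M(4, -1*0) - 10)*N(4) = ((4 - 1*0) - 10)*(4²*(6 + 4)) = ((4 + 0) - 10)*(16*10) = (4 - 10)*160 = -6*160 = -960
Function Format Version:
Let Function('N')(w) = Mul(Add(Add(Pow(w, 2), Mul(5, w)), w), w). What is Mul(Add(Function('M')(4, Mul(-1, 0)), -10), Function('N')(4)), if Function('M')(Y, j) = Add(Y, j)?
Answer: -960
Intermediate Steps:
Function('N')(w) = Mul(w, Add(Pow(w, 2), Mul(6, w))) (Function('N')(w) = Mul(Add(Pow(w, 2), Mul(6, w)), w) = Mul(w, Add(Pow(w, 2), Mul(6, w))))
Mul(Add(Function('M')(4, Mul(-1, 0)), -10), Function('N')(4)) = Mul(Add(Add(4, Mul(-1, 0)), -10), Mul(Pow(4, 2), Add(6, 4))) = Mul(Add(Add(4, 0), -10), Mul(16, 10)) = Mul(Add(4, -10), 160) = Mul(-6, 160) = -960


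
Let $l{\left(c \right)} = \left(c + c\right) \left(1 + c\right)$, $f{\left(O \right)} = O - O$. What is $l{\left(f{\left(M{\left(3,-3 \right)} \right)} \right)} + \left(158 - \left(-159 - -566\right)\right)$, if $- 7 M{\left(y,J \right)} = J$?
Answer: $-249$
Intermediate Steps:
$M{\left(y,J \right)} = - \frac{J}{7}$
$f{\left(O \right)} = 0$
$l{\left(c \right)} = 2 c \left(1 + c\right)$
$l{\left(f{\left(M{\left(3,-3 \right)} \right)} \right)} + \left(158 - \left(-159 - -566\right)\right) = 2 \cdot 0 \left(1 + 0\right) + \left(158 - \left(-159 - -566\right)\right) = 2 \cdot 0 \cdot 1 + \left(158 - \left(-159 + 566\right)\right) = 0 + \left(158 - 407\right) = 0 - 249 = -249$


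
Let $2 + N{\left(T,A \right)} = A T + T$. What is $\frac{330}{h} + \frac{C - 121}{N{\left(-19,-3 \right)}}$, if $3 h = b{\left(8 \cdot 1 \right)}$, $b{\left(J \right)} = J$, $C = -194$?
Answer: $115$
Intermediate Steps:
$h = \frac{8}{3}$ ($h = \frac{8 \cdot 1}{3} = \frac{1}{3} \cdot 8 = \frac{8}{3} \approx 2.6667$)
$N{\left(T,A \right)} = -2 + T + A T$ ($N{\left(T,A \right)} = -2 + \left(A T + T\right) = -2 + \left(T + A T\right) = -2 + T + A T$)
$\frac{330}{h} + \frac{C - 121}{N{\left(-19,-3 \right)}} = \frac{330}{\frac{8}{3}} + \frac{-194 - 121}{-2 - 19 - -57} = 330 \cdot \frac{3}{8} - \frac{315}{-2 - 19 + 57} = \frac{495}{4} - \frac{315}{36} = \frac{495}{4} - \frac{35}{4} = 115$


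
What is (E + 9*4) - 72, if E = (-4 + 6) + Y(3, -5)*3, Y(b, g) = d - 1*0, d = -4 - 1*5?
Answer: -61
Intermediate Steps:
d = -9 (d = -4 - 5 = -9)
Y(b, g) = -9 (Y(b, g) = -9 - 1*0 = -9 + 0 = -9)
E = -25 (E = (-4 + 6) - 9*3 = 2 - 27 = -25)
(E + 9*4) - 72 = (-25 + 9*4) - 72 = (-25 + 36) - 72 = 11 - 72 = -61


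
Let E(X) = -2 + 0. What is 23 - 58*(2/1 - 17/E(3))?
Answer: -586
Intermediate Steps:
E(X) = -2
23 - 58*(2/1 - 17/E(3)) = 23 - 58*(2/1 - 17/(-2)) = 23 - 58*(2*1 - 17*(-1/2)) = 23 - 58*(2 + 17/2) = 23 - 58*21/2 = 23 - 609 = -586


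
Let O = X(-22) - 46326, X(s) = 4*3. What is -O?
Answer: 46314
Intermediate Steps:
X(s) = 12
O = -46314 (O = 12 - 46326 = -46314)
-O = -1*(-46314) = 46314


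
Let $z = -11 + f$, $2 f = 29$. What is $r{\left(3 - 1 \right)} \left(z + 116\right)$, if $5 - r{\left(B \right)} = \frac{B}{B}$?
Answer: $478$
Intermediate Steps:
$f = \frac{29}{2}$ ($f = \frac{1}{2} \cdot 29 = \frac{29}{2} \approx 14.5$)
$r{\left(B \right)} = 4$ ($r{\left(B \right)} = 5 - \frac{B}{B} = 5 - 1 = 4$)
$z = \frac{7}{2}$ ($z = -11 + \frac{29}{2} = \frac{7}{2} \approx 3.5$)
$r{\left(3 - 1 \right)} \left(z + 116\right) = 4 \left(\frac{7}{2} + 116\right) = 4 \cdot \frac{239}{2} = 478$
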